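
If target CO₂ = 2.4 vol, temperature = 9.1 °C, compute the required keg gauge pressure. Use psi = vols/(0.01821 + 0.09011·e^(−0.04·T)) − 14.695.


psi = 2.4/(0.01821 + 0.09011·e^(−0.04·9.1)) − 14.695

14.9982 psi


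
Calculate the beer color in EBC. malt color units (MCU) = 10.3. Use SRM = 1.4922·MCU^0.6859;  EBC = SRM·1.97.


SRM = 1.4922·10.3^0.6859 = 7.3881
EBC = 7.3881·1.97

14.5545 EBC


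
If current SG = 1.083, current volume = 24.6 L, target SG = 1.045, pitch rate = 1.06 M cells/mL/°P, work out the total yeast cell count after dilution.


V_w = V·((SG_c−1)/(SG_t−1)−1);  °P = 259 − 259/SG_t;  cells = rate·(V+V_w)·°P
V_w = 24.6·((1.083−1)/(1.045−1)−1) = 20.7733
V_final = 24.6 + 20.7733 = 45.3733
°P = 259 − 259/1.045 = 11.1531
cells = 1.06·45.3733·11.1531

536.4170 billion cells


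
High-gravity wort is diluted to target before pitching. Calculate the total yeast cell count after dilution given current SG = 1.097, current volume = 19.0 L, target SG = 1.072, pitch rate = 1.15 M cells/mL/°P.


V_w = V·((SG_c−1)/(SG_t−1)−1);  °P = 259 − 259/SG_t;  cells = rate·(V+V_w)·°P
V_w = 19.0·((1.097−1)/(1.072−1)−1) = 6.5972
V_final = 19.0 + 6.5972 = 25.5972
°P = 259 − 259/1.072 = 17.3955
cells = 1.15·25.5972·17.3955

512.0686 billion cells


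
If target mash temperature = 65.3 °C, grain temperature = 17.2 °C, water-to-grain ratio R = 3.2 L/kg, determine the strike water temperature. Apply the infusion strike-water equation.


T_strike = (0.41/R)·(T_mash − T_grain) + T_mash
T_strike = (0.41/3.2)·(65.3 − 17.2) + 65.3

71.4628 °C


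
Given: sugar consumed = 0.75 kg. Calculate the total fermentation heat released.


Q = m_sugar · 590 kJ/kg
Q = 0.75 · 590

442.5000 kJ


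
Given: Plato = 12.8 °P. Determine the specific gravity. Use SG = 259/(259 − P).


SG = 259/(259 − 12.8)

1.0520


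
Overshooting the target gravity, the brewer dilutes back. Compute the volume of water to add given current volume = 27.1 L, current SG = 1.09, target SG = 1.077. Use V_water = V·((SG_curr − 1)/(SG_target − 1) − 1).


V_water = 27.1·((1.09 − 1)/(1.077 − 1) − 1)

4.5753 L


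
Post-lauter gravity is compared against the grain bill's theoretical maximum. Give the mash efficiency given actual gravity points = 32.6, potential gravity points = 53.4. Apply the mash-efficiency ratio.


efficiency = actual / potential × 100
efficiency = 32.6 / 53.4 × 100

61.0487 %


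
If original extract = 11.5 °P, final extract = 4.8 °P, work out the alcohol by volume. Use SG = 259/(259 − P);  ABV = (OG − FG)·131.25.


OG = 259/(259 − 11.5) = 1.0465
FG = 259/(259 − 4.8) = 1.0189
ABV = (1.0465 − 1.0189)·131.25

3.6201 % ABV


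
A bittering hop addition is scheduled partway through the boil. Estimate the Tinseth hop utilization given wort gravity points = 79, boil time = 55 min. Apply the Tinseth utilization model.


U = 1.65·0.000125^(GP/1000) · (1 − e^(−0.04·t))/4.15
bigness = 1.65·0.000125^(79/1000) = 0.8112
boil_factor = (1 − e^(−0.04·55))/4.15 = 0.2143
U = 0.8112 · 0.2143

0.1738


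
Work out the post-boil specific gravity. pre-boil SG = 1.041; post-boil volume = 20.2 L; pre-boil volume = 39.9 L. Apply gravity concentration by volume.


SG_post = 1 + (SG_pre − 1)·V_pre/V_post
pts_pre = (1.041 − 1)·1000 = 41.0000
pts_post = 41.0000·39.9/20.2 = 80.9851
SG_post = 1 + 80.9851/1000

1.0810


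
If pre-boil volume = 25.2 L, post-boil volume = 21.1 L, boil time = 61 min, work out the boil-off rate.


rate = (V_pre − V_post) / (t_min/60)
rate = (25.2 − 21.1) / (61/60)

4.0328 L/hr


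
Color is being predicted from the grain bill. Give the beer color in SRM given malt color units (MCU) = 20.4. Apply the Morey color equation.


SRM = 1.4922 · MCU^0.6859
SRM = 1.4922 · 20.4^0.6859

11.8060 SRM


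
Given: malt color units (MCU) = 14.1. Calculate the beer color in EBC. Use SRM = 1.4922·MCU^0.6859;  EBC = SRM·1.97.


SRM = 1.4922·14.1^0.6859 = 9.1638
EBC = 9.1638·1.97

18.0527 EBC


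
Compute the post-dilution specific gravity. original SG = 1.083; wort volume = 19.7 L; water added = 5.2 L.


SG_new = 1 + (SG_old − 1)·V_old/(V_old + V_water)
pts = (1.083 − 1)·1000·19.7/(19.7 + 5.2) = 65.6667
SG_new = 1 + 65.6667/1000

1.0657


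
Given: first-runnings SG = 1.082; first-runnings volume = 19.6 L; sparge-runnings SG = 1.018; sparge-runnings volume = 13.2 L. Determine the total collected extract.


total = Σ (SG_i − 1)·1000·V_i
first = (1.082 − 1)·1000·19.6 = 1607.2000
sparge = (1.018 − 1)·1000·13.2 = 237.6000
total = 1607.2000 + 237.6000

1844.8000 gravity·L


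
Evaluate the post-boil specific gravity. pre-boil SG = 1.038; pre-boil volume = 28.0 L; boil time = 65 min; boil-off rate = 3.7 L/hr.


V_post = V_pre − rate·(t/60);  SG_post = 1 + (SG_pre−1)·V_pre/V_post
V_post = 28.0 − 3.7·(65/60) = 23.9917
SG_post = 1 + (1.038 − 1)·28.0/23.9917

1.0443


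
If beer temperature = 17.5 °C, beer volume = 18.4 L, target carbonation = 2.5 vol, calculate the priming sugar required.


residual = 14.695·(0.01821 + 0.09011·e^(−0.04·T));  sugar = (target − residual)·4.0·V
residual = 14.695·(0.01821 + 0.09011·e^(−0.04·17.5)) = 0.9252
sugar = (2.5 − 0.9252)·4.0·18.4

115.9084 g


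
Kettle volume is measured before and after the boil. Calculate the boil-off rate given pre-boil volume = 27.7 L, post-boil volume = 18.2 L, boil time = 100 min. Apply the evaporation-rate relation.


rate = (V_pre − V_post) / (t_min/60)
rate = (27.7 − 18.2) / (100/60)

5.7000 L/hr


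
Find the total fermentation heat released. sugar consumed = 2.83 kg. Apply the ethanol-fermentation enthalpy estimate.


Q = m_sugar · 590 kJ/kg
Q = 2.83 · 590

1669.7000 kJ


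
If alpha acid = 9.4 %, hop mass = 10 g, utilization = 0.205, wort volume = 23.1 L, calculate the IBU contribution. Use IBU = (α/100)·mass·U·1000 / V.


IBU = (9.4/100)·10·0.205·1000 / 23.1

8.3420 IBU


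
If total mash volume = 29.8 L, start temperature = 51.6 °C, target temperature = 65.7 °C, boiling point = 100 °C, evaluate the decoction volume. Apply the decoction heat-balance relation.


V_dec = V_total·(T_target − T_start)/(T_boil − T_start)
V_dec = 29.8·(65.7 − 51.6)/(100 − 51.6)

8.6814 L


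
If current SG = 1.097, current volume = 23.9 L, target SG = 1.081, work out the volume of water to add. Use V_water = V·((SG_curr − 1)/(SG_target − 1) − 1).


V_water = 23.9·((1.097 − 1)/(1.081 − 1) − 1)

4.7210 L


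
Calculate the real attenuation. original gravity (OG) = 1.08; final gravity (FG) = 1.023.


AA = (OG−FG)/(OG−1)·100;  RA = AA·0.8192
AA = (1.08 − 1.023)/(1.08 − 1)·100 = 71.2500
RA = 71.2500·0.8192

58.3680 %


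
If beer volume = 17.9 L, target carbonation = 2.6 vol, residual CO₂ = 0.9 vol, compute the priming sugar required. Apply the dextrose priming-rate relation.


sugar = (target − residual)·4.0·V
sugar = (2.6 − 0.9)·4.0·17.9

121.7200 g


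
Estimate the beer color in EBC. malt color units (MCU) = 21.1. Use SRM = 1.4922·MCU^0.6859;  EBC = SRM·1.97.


SRM = 1.4922·21.1^0.6859 = 12.0824
EBC = 12.0824·1.97

23.8023 EBC


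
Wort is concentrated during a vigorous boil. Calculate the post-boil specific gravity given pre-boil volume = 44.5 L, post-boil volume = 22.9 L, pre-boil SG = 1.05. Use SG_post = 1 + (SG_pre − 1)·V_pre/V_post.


pts_pre = (1.05 − 1)·1000 = 50.0000
pts_post = 50.0000·44.5/22.9 = 97.1616
SG_post = 1 + 97.1616/1000

1.0972


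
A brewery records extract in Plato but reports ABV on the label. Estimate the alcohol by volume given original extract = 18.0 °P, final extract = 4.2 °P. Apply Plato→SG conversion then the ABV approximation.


SG = 259/(259 − P);  ABV = (OG − FG)·131.25
OG = 259/(259 − 18.0) = 1.0747
FG = 259/(259 − 4.2) = 1.0165
ABV = (1.0747 − 1.0165)·131.25

7.6394 % ABV


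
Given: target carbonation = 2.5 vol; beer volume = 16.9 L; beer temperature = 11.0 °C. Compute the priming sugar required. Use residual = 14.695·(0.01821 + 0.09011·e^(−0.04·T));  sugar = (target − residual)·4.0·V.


residual = 14.695·(0.01821 + 0.09011·e^(−0.04·11.0)) = 1.1204
sugar = (2.5 − 1.1204)·4.0·16.9

93.2605 g


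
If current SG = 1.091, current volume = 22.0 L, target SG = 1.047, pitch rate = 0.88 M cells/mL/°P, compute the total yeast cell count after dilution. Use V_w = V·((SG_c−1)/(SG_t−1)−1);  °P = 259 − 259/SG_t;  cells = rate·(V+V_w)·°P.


V_w = 22.0·((1.091−1)/(1.047−1)−1) = 20.5957
V_final = 22.0 + 20.5957 = 42.5957
°P = 259 − 259/1.047 = 11.6266
cells = 0.88·42.5957·11.6266

435.8126 billion cells


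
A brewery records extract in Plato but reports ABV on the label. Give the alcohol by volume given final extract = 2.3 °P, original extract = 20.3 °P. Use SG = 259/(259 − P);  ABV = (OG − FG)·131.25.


OG = 259/(259 − 20.3) = 1.0850
FG = 259/(259 − 2.3) = 1.0090
ABV = (1.0850 − 1.0090)·131.25

9.9860 % ABV


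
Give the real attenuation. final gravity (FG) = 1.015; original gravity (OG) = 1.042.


AA = (OG−FG)/(OG−1)·100;  RA = AA·0.8192
AA = (1.042 − 1.015)/(1.042 − 1)·100 = 64.2857
RA = 64.2857·0.8192

52.6629 %


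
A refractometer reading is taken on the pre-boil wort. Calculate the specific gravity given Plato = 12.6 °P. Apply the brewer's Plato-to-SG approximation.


SG = 259/(259 − P)
SG = 259/(259 − 12.6)

1.0511


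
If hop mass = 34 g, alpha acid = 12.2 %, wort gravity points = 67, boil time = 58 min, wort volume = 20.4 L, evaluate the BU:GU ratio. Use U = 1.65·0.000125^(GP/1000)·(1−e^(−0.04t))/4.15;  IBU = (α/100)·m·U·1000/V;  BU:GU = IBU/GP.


U = 1.65·0.000125^(67/1000)·(1−e^(−0.04·58))/4.15 = 0.1963
IBU = (12.2/100)·34·0.1963·1000/20.4 = 39.9220
BU:GU = 39.9220/67

0.5959


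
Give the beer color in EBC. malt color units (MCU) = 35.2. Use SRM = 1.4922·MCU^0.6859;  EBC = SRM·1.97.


SRM = 1.4922·35.2^0.6859 = 17.1633
EBC = 17.1633·1.97

33.8117 EBC


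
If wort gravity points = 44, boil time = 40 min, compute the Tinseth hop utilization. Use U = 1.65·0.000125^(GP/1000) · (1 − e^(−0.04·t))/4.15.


bigness = 1.65·0.000125^(44/1000) = 1.1111
boil_factor = (1 − e^(−0.04·40))/4.15 = 0.1923
U = 1.1111 · 0.1923

0.2137


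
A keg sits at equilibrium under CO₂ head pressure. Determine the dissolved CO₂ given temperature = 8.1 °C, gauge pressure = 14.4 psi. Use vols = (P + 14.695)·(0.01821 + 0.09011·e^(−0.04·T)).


vols = (14.4 + 14.695)·(0.01821 + 0.09011·e^(−0.04·8.1))

2.4260 volumes


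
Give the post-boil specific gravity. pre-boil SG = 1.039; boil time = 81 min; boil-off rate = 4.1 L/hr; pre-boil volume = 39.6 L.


V_post = V_pre − rate·(t/60);  SG_post = 1 + (SG_pre−1)·V_pre/V_post
V_post = 39.6 − 4.1·(81/60) = 34.0650
SG_post = 1 + (1.039 − 1)·39.6/34.0650

1.0453


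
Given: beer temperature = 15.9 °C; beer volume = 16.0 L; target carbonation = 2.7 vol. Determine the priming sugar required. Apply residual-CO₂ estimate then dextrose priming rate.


residual = 14.695·(0.01821 + 0.09011·e^(−0.04·T));  sugar = (target − residual)·4.0·V
residual = 14.695·(0.01821 + 0.09011·e^(−0.04·15.9)) = 0.9686
sugar = (2.7 − 0.9686)·4.0·16.0

110.8085 g


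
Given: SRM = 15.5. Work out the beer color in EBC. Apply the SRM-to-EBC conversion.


EBC = SRM · 1.97
EBC = 15.5 · 1.97

30.5350 EBC


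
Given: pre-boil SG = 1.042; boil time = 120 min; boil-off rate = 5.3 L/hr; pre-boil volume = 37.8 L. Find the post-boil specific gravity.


V_post = V_pre − rate·(t/60);  SG_post = 1 + (SG_pre−1)·V_pre/V_post
V_post = 37.8 − 5.3·(120/60) = 27.2000
SG_post = 1 + (1.042 − 1)·37.8/27.2000

1.0584


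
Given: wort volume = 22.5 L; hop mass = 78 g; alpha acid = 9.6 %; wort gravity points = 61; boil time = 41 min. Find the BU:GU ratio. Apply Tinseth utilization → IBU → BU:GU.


U = 1.65·0.000125^(GP/1000)·(1−e^(−0.04t))/4.15;  IBU = (α/100)·m·U·1000/V;  BU:GU = IBU/GP
U = 1.65·0.000125^(61/1000)·(1−e^(−0.04·41))/4.15 = 0.1852
IBU = (9.6/100)·78·0.1852·1000/22.5 = 61.6420
BU:GU = 61.6420/61

1.0105


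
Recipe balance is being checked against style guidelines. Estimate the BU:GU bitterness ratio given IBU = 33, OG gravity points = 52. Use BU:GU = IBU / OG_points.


BU:GU = 33 / 52

0.6346


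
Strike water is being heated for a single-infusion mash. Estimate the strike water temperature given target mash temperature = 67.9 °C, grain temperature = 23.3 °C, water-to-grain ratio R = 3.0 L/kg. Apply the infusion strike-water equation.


T_strike = (0.41/R)·(T_mash − T_grain) + T_mash
T_strike = (0.41/3.0)·(67.9 − 23.3) + 67.9

73.9953 °C


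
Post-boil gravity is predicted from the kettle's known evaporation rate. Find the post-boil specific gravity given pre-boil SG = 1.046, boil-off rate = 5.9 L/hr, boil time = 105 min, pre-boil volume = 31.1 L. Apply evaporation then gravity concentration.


V_post = V_pre − rate·(t/60);  SG_post = 1 + (SG_pre−1)·V_pre/V_post
V_post = 31.1 − 5.9·(105/60) = 20.7750
SG_post = 1 + (1.046 − 1)·31.1/20.7750

1.0689


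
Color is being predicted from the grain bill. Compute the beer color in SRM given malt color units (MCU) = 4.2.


SRM = 1.4922 · MCU^0.6859
SRM = 1.4922 · 4.2^0.6859

3.9931 SRM


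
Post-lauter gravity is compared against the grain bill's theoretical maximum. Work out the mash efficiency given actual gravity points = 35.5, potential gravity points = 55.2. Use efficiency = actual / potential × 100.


efficiency = 35.5 / 55.2 × 100

64.3116 %


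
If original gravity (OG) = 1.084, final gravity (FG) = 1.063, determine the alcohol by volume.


ABV = (OG − FG) · 131.25
ABV = (1.084 − 1.063) · 131.25

2.7563 % ABV


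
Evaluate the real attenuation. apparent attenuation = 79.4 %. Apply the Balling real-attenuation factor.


RA = AA · 0.8192
RA = 79.4 · 0.8192

65.0445 %


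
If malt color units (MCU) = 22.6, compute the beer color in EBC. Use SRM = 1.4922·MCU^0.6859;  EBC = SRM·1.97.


SRM = 1.4922·22.6^0.6859 = 12.6651
EBC = 12.6651·1.97

24.9503 EBC


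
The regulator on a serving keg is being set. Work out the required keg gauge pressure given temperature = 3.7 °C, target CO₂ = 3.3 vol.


psi = vols/(0.01821 + 0.09011·e^(−0.04·T)) − 14.695
psi = 3.3/(0.01821 + 0.09011·e^(−0.04·3.7)) − 14.695

19.7074 psi


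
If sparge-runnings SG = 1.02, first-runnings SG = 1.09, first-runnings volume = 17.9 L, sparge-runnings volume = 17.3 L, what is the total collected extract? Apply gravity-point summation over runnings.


total = Σ (SG_i − 1)·1000·V_i
first = (1.09 − 1)·1000·17.9 = 1611.0000
sparge = (1.02 − 1)·1000·17.3 = 346.0000
total = 1611.0000 + 346.0000

1957.0000 gravity·L


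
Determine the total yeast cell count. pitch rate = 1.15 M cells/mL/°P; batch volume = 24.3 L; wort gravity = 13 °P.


cells (billions) = rate · V_L · °P
cells = 1.15 · 24.3 · 13

363.2850 billion cells


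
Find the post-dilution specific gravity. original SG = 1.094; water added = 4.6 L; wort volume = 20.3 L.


SG_new = 1 + (SG_old − 1)·V_old/(V_old + V_water)
pts = (1.094 − 1)·1000·20.3/(20.3 + 4.6) = 76.6345
SG_new = 1 + 76.6345/1000

1.0766


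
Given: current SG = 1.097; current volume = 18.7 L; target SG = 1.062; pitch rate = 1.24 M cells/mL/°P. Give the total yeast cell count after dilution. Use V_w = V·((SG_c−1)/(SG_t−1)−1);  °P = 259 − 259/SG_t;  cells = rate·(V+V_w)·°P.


V_w = 18.7·((1.097−1)/(1.062−1)−1) = 10.5565
V_final = 18.7 + 10.5565 = 29.2565
°P = 259 − 259/1.062 = 15.1205
cells = 1.24·29.2565·15.1205

548.5425 billion cells


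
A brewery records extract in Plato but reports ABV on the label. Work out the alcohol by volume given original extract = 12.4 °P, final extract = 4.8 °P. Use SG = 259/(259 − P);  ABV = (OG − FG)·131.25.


OG = 259/(259 − 12.4) = 1.0503
FG = 259/(259 − 4.8) = 1.0189
ABV = (1.0503 − 1.0189)·131.25

4.1214 % ABV


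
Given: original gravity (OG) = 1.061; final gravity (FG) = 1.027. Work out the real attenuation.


AA = (OG−FG)/(OG−1)·100;  RA = AA·0.8192
AA = (1.061 − 1.027)/(1.061 − 1)·100 = 55.7377
RA = 55.7377·0.8192

45.6603 %


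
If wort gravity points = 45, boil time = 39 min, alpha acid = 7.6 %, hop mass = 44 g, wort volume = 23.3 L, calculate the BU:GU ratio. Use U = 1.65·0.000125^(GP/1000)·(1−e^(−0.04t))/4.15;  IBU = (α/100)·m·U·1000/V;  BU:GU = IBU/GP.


U = 1.65·0.000125^(45/1000)·(1−e^(−0.04·39))/4.15 = 0.2096
IBU = (7.6/100)·44·0.2096·1000/23.3 = 30.0787
BU:GU = 30.0787/45

0.6684


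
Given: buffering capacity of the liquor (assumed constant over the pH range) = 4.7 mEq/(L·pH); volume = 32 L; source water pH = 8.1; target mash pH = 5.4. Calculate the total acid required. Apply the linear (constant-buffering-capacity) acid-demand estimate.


acid = buffering capacity · (pH_source − pH_target) · V
acid = 4.7 · (8.1 − 5.4) · 32

406.0800 mEq


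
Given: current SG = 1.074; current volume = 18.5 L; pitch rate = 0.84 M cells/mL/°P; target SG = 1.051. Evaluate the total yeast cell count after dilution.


V_w = V·((SG_c−1)/(SG_t−1)−1);  °P = 259 − 259/SG_t;  cells = rate·(V+V_w)·°P
V_w = 18.5·((1.074−1)/(1.051−1)−1) = 8.3431
V_final = 18.5 + 8.3431 = 26.8431
°P = 259 − 259/1.051 = 12.5680
cells = 0.84·26.8431·12.5680

283.3869 billion cells


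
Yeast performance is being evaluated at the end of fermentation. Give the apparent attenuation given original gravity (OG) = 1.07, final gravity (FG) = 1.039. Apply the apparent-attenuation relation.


AA = (OG − FG)/(OG − 1) · 100
AA = (1.07 − 1.039)/(1.07 − 1) · 100

44.2857 %


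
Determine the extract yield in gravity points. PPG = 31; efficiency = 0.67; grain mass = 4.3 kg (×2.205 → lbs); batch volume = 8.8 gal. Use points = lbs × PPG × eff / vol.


lbs = 4.3 × 2.205 = 9.4815
points = 9.4815 × 31 × 0.67 / 8.8

22.3785 points


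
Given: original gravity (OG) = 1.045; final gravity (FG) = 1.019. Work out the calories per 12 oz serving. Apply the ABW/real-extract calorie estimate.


ABW = (OG−FG)·131.25·0.79/FG;  °P = 259 − 259/SG (for OG→OE and FG→AE);  RE = 0.1808·OE + 0.8192·AE;  Cal = (6.9·ABW + 4·(RE−0.1))·FG·3.55
ABW = (1.045 − 1.019)·131.25·0.79/1.019 = 2.6456
OE = 259 − 259/1.045 = 11.1531 °P
AE = 259 − 259/1.019 = 4.8292 °P
RE = 0.1808·11.1531 + 0.8192·4.8292 = 5.9726 °P
Cal = (6.9·2.6456 + 4·(5.9726−0.1))·1.019·3.55

151.0108 kcal


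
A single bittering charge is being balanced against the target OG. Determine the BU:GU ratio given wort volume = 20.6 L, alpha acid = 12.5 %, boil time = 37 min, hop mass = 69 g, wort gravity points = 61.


U = 1.65·0.000125^(GP/1000)·(1−e^(−0.04t))/4.15;  IBU = (α/100)·m·U·1000/V;  BU:GU = IBU/GP
U = 1.65·0.000125^(61/1000)·(1−e^(−0.04·37))/4.15 = 0.1775
IBU = (12.5/100)·69·0.1775·1000/20.6 = 74.3122
BU:GU = 74.3122/61

1.2182


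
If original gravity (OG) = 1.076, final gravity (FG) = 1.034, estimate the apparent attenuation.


AA = (OG − FG)/(OG − 1) · 100
AA = (1.076 − 1.034)/(1.076 − 1) · 100

55.2632 %


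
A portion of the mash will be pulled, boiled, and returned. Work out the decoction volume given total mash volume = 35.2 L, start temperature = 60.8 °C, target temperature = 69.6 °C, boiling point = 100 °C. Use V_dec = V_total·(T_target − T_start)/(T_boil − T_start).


V_dec = 35.2·(69.6 − 60.8)/(100 − 60.8)

7.9020 L


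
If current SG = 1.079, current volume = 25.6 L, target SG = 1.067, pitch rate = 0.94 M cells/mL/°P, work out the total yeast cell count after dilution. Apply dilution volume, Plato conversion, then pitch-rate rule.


V_w = V·((SG_c−1)/(SG_t−1)−1);  °P = 259 − 259/SG_t;  cells = rate·(V+V_w)·°P
V_w = 25.6·((1.079−1)/(1.067−1)−1) = 4.5851
V_final = 25.6 + 4.5851 = 30.1851
°P = 259 − 259/1.067 = 16.2634
cells = 0.94·30.1851·16.2634

461.4560 billion cells


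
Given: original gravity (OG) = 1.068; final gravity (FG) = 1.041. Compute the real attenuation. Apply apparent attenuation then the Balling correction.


AA = (OG−FG)/(OG−1)·100;  RA = AA·0.8192
AA = (1.068 − 1.041)/(1.068 − 1)·100 = 39.7059
RA = 39.7059·0.8192

32.5271 %


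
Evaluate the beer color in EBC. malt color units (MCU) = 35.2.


SRM = 1.4922·MCU^0.6859;  EBC = SRM·1.97
SRM = 1.4922·35.2^0.6859 = 17.1633
EBC = 17.1633·1.97

33.8117 EBC


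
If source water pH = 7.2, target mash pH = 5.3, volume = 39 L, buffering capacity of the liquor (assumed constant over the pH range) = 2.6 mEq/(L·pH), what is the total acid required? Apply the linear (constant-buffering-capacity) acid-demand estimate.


acid = buffering capacity · (pH_source − pH_target) · V
acid = 2.6 · (7.2 − 5.3) · 39

192.6600 mEq


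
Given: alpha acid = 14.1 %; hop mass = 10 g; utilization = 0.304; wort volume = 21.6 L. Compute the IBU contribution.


IBU = (α/100)·mass·U·1000 / V
IBU = (14.1/100)·10·0.304·1000 / 21.6

19.8444 IBU


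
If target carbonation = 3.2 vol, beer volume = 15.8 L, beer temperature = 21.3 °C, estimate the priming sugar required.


residual = 14.695·(0.01821 + 0.09011·e^(−0.04·T));  sugar = (target − residual)·4.0·V
residual = 14.695·(0.01821 + 0.09011·e^(−0.04·21.3)) = 0.8324
sugar = (3.2 − 0.8324)·4.0·15.8

149.6302 g


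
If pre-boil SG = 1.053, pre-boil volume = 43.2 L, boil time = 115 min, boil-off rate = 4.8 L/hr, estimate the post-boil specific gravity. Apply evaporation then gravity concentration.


V_post = V_pre − rate·(t/60);  SG_post = 1 + (SG_pre−1)·V_pre/V_post
V_post = 43.2 − 4.8·(115/60) = 34.0000
SG_post = 1 + (1.053 − 1)·43.2/34.0000

1.0673


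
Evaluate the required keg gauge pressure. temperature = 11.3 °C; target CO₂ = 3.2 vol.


psi = vols/(0.01821 + 0.09011·e^(−0.04·T)) − 14.695
psi = 3.2/(0.01821 + 0.09011·e^(−0.04·11.3)) − 14.695

27.6600 psi


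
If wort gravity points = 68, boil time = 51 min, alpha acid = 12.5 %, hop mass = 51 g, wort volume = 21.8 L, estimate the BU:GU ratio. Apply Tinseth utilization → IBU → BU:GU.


U = 1.65·0.000125^(GP/1000)·(1−e^(−0.04t))/4.15;  IBU = (α/100)·m·U·1000/V;  BU:GU = IBU/GP
U = 1.65·0.000125^(68/1000)·(1−e^(−0.04·51))/4.15 = 0.1877
IBU = (12.5/100)·51·0.1877·1000/21.8 = 54.8977
BU:GU = 54.8977/68

0.8073


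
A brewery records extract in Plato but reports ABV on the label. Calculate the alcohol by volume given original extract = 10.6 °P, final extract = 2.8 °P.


SG = 259/(259 − P);  ABV = (OG − FG)·131.25
OG = 259/(259 − 10.6) = 1.0427
FG = 259/(259 − 2.8) = 1.0109
ABV = (1.0427 − 1.0109)·131.25

4.1664 % ABV


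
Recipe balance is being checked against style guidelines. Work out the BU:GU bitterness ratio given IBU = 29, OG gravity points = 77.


BU:GU = IBU / OG_points
BU:GU = 29 / 77

0.3766


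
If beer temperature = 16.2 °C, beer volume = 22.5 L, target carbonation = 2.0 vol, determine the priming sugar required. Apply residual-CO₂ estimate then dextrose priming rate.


residual = 14.695·(0.01821 + 0.09011·e^(−0.04·T));  sugar = (target − residual)·4.0·V
residual = 14.695·(0.01821 + 0.09011·e^(−0.04·16.2)) = 0.9603
sugar = (2.0 − 0.9603)·4.0·22.5

93.5770 g


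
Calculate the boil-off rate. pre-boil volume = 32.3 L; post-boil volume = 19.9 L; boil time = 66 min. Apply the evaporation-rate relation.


rate = (V_pre − V_post) / (t_min/60)
rate = (32.3 − 19.9) / (66/60)

11.2727 L/hr


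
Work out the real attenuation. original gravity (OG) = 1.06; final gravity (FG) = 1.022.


AA = (OG−FG)/(OG−1)·100;  RA = AA·0.8192
AA = (1.06 − 1.022)/(1.06 − 1)·100 = 63.3333
RA = 63.3333·0.8192

51.8827 %


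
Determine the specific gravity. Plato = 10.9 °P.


SG = 259/(259 − P)
SG = 259/(259 − 10.9)

1.0439


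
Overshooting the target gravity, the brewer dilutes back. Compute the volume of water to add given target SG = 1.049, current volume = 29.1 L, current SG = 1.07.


V_water = V·((SG_curr − 1)/(SG_target − 1) − 1)
V_water = 29.1·((1.07 − 1)/(1.049 − 1) − 1)

12.4714 L


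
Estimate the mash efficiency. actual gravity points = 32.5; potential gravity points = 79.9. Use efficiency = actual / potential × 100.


efficiency = 32.5 / 79.9 × 100

40.6758 %


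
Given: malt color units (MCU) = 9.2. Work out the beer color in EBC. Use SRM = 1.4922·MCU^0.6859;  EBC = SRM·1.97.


SRM = 1.4922·9.2^0.6859 = 6.8374
EBC = 6.8374·1.97

13.4696 EBC


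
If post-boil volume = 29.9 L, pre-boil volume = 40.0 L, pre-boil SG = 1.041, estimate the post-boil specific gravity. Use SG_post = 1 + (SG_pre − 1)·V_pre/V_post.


pts_pre = (1.041 − 1)·1000 = 41.0000
pts_post = 41.0000·40.0/29.9 = 54.8495
SG_post = 1 + 54.8495/1000

1.0548


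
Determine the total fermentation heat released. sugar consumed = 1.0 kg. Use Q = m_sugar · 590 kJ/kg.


Q = 1.0 · 590

590.0000 kJ


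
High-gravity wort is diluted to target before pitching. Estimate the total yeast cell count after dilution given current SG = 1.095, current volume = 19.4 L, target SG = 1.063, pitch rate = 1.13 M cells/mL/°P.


V_w = V·((SG_c−1)/(SG_t−1)−1);  °P = 259 − 259/SG_t;  cells = rate·(V+V_w)·°P
V_w = 19.4·((1.095−1)/(1.063−1)−1) = 9.8540
V_final = 19.4 + 9.8540 = 29.2540
°P = 259 − 259/1.063 = 15.3500
cells = 1.13·29.2540·15.3500

507.4232 billion cells


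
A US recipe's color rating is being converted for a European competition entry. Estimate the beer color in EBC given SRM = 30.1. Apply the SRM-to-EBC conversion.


EBC = SRM · 1.97
EBC = 30.1 · 1.97

59.2970 EBC


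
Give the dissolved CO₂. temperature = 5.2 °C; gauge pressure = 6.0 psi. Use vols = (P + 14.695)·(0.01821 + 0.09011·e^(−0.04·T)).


vols = (6.0 + 14.695)·(0.01821 + 0.09011·e^(−0.04·5.2))

1.8915 volumes


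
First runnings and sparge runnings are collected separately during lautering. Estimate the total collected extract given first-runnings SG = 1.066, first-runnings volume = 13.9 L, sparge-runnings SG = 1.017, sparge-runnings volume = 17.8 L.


total = Σ (SG_i − 1)·1000·V_i
first = (1.066 − 1)·1000·13.9 = 917.4000
sparge = (1.017 − 1)·1000·17.8 = 302.6000
total = 917.4000 + 302.6000

1220.0000 gravity·L


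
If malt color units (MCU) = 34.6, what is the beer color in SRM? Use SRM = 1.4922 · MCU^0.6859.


SRM = 1.4922 · 34.6^0.6859

16.9621 SRM


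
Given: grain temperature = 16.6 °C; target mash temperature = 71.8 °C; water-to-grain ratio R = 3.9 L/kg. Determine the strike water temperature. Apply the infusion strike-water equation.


T_strike = (0.41/R)·(T_mash − T_grain) + T_mash
T_strike = (0.41/3.9)·(71.8 − 16.6) + 71.8

77.6031 °C


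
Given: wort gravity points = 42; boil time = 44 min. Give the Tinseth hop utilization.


U = 1.65·0.000125^(GP/1000) · (1 − e^(−0.04·t))/4.15
bigness = 1.65·0.000125^(42/1000) = 1.1312
boil_factor = (1 − e^(−0.04·44))/4.15 = 0.1995
U = 1.1312 · 0.1995

0.2257


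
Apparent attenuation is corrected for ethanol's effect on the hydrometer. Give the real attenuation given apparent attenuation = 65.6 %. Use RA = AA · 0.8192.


RA = 65.6 · 0.8192

53.7395 %


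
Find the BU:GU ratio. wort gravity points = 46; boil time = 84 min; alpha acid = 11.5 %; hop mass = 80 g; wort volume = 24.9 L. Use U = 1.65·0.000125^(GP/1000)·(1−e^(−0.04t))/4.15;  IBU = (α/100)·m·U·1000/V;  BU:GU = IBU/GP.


U = 1.65·0.000125^(46/1000)·(1−e^(−0.04·84))/4.15 = 0.2538
IBU = (11.5/100)·80·0.2538·1000/24.9 = 93.7840
BU:GU = 93.7840/46

2.0388


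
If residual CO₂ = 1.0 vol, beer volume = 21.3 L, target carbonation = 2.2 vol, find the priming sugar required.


sugar = (target − residual)·4.0·V
sugar = (2.2 − 1.0)·4.0·21.3

102.2400 g


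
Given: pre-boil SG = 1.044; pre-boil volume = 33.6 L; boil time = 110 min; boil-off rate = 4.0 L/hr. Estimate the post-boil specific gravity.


V_post = V_pre − rate·(t/60);  SG_post = 1 + (SG_pre−1)·V_pre/V_post
V_post = 33.6 − 4.0·(110/60) = 26.2667
SG_post = 1 + (1.044 − 1)·33.6/26.2667

1.0563


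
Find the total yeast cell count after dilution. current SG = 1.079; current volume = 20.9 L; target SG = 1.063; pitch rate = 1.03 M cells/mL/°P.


V_w = V·((SG_c−1)/(SG_t−1)−1);  °P = 259 − 259/SG_t;  cells = rate·(V+V_w)·°P
V_w = 20.9·((1.079−1)/(1.063−1)−1) = 5.3079
V_final = 20.9 + 5.3079 = 26.2079
°P = 259 − 259/1.063 = 15.3500
cells = 1.03·26.2079·15.3500

414.3593 billion cells


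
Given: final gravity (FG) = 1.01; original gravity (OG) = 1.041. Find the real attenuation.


AA = (OG−FG)/(OG−1)·100;  RA = AA·0.8192
AA = (1.041 − 1.01)/(1.041 − 1)·100 = 75.6098
RA = 75.6098·0.8192

61.9395 %


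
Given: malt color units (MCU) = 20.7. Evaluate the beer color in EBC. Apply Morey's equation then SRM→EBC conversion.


SRM = 1.4922·MCU^0.6859;  EBC = SRM·1.97
SRM = 1.4922·20.7^0.6859 = 11.9248
EBC = 11.9248·1.97

23.4919 EBC


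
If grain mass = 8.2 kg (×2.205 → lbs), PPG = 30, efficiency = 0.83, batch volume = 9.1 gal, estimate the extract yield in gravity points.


points = lbs × PPG × eff / vol
lbs = 8.2 × 2.205 = 18.0810
points = 18.0810 × 30 × 0.83 / 9.1

49.4744 points


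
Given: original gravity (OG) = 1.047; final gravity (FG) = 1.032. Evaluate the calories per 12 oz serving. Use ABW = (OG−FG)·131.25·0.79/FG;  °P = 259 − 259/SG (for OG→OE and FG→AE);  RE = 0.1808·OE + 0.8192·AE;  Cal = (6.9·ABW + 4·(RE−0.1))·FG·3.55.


ABW = (1.047 − 1.032)·131.25·0.79/1.032 = 1.5071
OE = 259 − 259/1.047 = 11.6266 °P
AE = 259 − 259/1.032 = 8.0310 °P
RE = 0.1808·11.6266 + 0.8192·8.0310 = 8.6811 °P
Cal = (6.9·1.5071 + 4·(8.6811−0.1))·1.032·3.55

163.8480 kcal


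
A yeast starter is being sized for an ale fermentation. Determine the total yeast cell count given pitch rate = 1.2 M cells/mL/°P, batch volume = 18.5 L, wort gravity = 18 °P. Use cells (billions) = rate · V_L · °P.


cells = 1.2 · 18.5 · 18

399.6000 billion cells


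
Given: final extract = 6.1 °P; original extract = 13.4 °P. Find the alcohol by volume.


SG = 259/(259 − P);  ABV = (OG − FG)·131.25
OG = 259/(259 − 13.4) = 1.0546
FG = 259/(259 − 6.1) = 1.0241
ABV = (1.0546 − 1.0241)·131.25

3.9953 % ABV


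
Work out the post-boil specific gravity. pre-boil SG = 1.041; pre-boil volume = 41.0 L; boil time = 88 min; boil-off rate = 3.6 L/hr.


V_post = V_pre − rate·(t/60);  SG_post = 1 + (SG_pre−1)·V_pre/V_post
V_post = 41.0 − 3.6·(88/60) = 35.7200
SG_post = 1 + (1.041 − 1)·41.0/35.7200

1.0471


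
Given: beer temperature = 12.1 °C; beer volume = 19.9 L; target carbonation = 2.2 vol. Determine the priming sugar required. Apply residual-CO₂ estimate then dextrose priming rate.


residual = 14.695·(0.01821 + 0.09011·e^(−0.04·T));  sugar = (target − residual)·4.0·V
residual = 14.695·(0.01821 + 0.09011·e^(−0.04·12.1)) = 1.0837
sugar = (2.2 − 1.0837)·4.0·19.9

88.8577 g


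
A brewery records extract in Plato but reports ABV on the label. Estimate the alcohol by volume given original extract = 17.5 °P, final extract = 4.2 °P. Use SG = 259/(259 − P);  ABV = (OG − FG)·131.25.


OG = 259/(259 − 17.5) = 1.0725
FG = 259/(259 − 4.2) = 1.0165
ABV = (1.0725 − 1.0165)·131.25

7.3474 % ABV


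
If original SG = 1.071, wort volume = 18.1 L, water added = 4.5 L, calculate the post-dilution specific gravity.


SG_new = 1 + (SG_old − 1)·V_old/(V_old + V_water)
pts = (1.071 − 1)·1000·18.1/(18.1 + 4.5) = 56.8628
SG_new = 1 + 56.8628/1000

1.0569


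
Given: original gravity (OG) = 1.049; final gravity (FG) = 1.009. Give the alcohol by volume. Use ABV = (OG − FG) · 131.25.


ABV = (1.049 − 1.009) · 131.25

5.2500 % ABV


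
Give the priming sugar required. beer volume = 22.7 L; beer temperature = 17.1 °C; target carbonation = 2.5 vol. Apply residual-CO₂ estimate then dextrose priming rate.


residual = 14.695·(0.01821 + 0.09011·e^(−0.04·T));  sugar = (target − residual)·4.0·V
residual = 14.695·(0.01821 + 0.09011·e^(−0.04·17.1)) = 0.9358
sugar = (2.5 − 0.9358)·4.0·22.7

142.0327 g


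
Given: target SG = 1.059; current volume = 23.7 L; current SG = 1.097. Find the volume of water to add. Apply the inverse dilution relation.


V_water = V·((SG_curr − 1)/(SG_target − 1) − 1)
V_water = 23.7·((1.097 − 1)/(1.059 − 1) − 1)

15.2644 L


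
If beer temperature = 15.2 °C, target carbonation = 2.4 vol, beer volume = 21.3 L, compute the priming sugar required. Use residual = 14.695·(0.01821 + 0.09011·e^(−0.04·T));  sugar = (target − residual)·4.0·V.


residual = 14.695·(0.01821 + 0.09011·e^(−0.04·15.2)) = 0.9885
sugar = (2.4 − 0.9885)·4.0·21.3

120.2578 g


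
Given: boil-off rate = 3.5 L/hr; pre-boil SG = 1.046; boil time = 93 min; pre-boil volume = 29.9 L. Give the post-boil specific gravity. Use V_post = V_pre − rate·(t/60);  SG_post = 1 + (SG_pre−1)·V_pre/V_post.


V_post = 29.9 − 3.5·(93/60) = 24.4750
SG_post = 1 + (1.046 − 1)·29.9/24.4750

1.0562


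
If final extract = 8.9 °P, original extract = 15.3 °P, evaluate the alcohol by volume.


SG = 259/(259 − P);  ABV = (OG − FG)·131.25
OG = 259/(259 − 15.3) = 1.0628
FG = 259/(259 − 8.9) = 1.0356
ABV = (1.0628 − 1.0356)·131.25

3.5695 % ABV


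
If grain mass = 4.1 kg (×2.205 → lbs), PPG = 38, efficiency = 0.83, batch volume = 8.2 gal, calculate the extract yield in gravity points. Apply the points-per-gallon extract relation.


points = lbs × PPG × eff / vol
lbs = 4.1 × 2.205 = 9.0405
points = 9.0405 × 38 × 0.83 / 8.2

34.7728 points


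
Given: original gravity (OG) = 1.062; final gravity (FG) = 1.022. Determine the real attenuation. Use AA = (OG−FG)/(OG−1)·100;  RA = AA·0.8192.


AA = (1.062 − 1.022)/(1.062 − 1)·100 = 64.5161
RA = 64.5161·0.8192

52.8516 %


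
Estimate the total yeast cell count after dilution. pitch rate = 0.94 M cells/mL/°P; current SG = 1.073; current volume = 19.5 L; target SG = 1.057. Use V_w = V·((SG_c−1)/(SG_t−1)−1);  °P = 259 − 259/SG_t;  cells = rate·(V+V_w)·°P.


V_w = 19.5·((1.073−1)/(1.057−1)−1) = 5.4737
V_final = 19.5 + 5.4737 = 24.9737
°P = 259 − 259/1.057 = 13.9669
cells = 0.94·24.9737·13.9669

327.8764 billion cells


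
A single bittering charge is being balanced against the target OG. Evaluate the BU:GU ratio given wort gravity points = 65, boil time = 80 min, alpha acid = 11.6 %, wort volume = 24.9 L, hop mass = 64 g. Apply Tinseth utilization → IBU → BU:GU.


U = 1.65·0.000125^(GP/1000)·(1−e^(−0.04t))/4.15;  IBU = (α/100)·m·U·1000/V;  BU:GU = IBU/GP
U = 1.65·0.000125^(65/1000)·(1−e^(−0.04·80))/4.15 = 0.2126
IBU = (11.6/100)·64·0.2126·1000/24.9 = 63.4016
BU:GU = 63.4016/65

0.9754


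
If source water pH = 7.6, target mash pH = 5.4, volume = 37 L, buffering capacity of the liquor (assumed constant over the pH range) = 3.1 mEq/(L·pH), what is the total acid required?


acid = buffering capacity · (pH_source − pH_target) · V
acid = 3.1 · (7.6 − 5.4) · 37

252.3400 mEq


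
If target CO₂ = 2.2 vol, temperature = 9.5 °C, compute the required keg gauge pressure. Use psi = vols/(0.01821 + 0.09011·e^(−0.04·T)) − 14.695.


psi = 2.2/(0.01821 + 0.09011·e^(−0.04·9.5)) − 14.695

12.8626 psi


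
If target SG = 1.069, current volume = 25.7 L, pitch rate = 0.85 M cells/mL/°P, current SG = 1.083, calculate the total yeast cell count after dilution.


V_w = V·((SG_c−1)/(SG_t−1)−1);  °P = 259 − 259/SG_t;  cells = rate·(V+V_w)·°P
V_w = 25.7·((1.083−1)/(1.069−1)−1) = 5.2145
V_final = 25.7 + 5.2145 = 30.9145
°P = 259 − 259/1.069 = 16.7175
cells = 0.85·30.9145·16.7175

439.2909 billion cells


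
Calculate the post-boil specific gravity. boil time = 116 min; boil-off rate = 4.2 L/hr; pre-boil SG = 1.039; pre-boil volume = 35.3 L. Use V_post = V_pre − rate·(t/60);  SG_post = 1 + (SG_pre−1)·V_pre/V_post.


V_post = 35.3 − 4.2·(116/60) = 27.1800
SG_post = 1 + (1.039 − 1)·35.3/27.1800

1.0507


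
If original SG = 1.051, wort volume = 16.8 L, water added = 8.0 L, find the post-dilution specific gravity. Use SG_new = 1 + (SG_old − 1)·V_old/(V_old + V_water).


pts = (1.051 − 1)·1000·16.8/(16.8 + 8.0) = 34.5484
SG_new = 1 + 34.5484/1000

1.0345


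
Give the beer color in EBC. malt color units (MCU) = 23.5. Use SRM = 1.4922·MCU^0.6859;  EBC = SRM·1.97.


SRM = 1.4922·23.5^0.6859 = 13.0090
EBC = 13.0090·1.97

25.6276 EBC


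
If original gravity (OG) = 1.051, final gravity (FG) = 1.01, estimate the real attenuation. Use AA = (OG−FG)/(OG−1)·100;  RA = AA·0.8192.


AA = (1.051 − 1.01)/(1.051 − 1)·100 = 80.3922
RA = 80.3922·0.8192

65.8573 %


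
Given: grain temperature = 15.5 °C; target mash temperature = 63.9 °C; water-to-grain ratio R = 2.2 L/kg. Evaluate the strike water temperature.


T_strike = (0.41/R)·(T_mash − T_grain) + T_mash
T_strike = (0.41/2.2)·(63.9 − 15.5) + 63.9

72.9200 °C


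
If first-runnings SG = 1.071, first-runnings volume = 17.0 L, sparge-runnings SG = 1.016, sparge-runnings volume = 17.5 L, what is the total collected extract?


total = Σ (SG_i − 1)·1000·V_i
first = (1.071 − 1)·1000·17.0 = 1207.0000
sparge = (1.016 − 1)·1000·17.5 = 280.0000
total = 1207.0000 + 280.0000

1487.0000 gravity·L


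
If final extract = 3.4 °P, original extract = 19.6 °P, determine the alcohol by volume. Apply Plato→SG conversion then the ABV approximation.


SG = 259/(259 − P);  ABV = (OG − FG)·131.25
OG = 259/(259 − 19.6) = 1.0819
FG = 259/(259 − 3.4) = 1.0133
ABV = (1.0819 − 1.0133)·131.25

8.9997 % ABV


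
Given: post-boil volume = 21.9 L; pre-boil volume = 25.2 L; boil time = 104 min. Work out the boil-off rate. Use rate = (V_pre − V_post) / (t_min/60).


rate = (25.2 − 21.9) / (104/60)

1.9038 L/hr


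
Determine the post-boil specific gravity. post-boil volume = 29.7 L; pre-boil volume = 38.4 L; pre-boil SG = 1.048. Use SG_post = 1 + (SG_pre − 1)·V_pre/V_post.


pts_pre = (1.048 − 1)·1000 = 48.0000
pts_post = 48.0000·38.4/29.7 = 62.0606
SG_post = 1 + 62.0606/1000

1.0621


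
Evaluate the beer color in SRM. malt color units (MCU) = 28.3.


SRM = 1.4922 · MCU^0.6859
SRM = 1.4922 · 28.3^0.6859

14.7777 SRM


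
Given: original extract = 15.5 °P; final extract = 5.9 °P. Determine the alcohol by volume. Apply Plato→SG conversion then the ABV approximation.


SG = 259/(259 − P);  ABV = (OG − FG)·131.25
OG = 259/(259 − 15.5) = 1.0637
FG = 259/(259 − 5.9) = 1.0233
ABV = (1.0637 − 1.0233)·131.25

5.2952 % ABV


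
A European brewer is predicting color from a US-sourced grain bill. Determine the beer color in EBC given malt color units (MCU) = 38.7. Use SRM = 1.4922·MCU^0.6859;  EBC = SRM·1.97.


SRM = 1.4922·38.7^0.6859 = 18.3163
EBC = 18.3163·1.97

36.0831 EBC


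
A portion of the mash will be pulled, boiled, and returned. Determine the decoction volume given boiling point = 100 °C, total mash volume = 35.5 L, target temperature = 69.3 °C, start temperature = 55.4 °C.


V_dec = V_total·(T_target − T_start)/(T_boil − T_start)
V_dec = 35.5·(69.3 − 55.4)/(100 − 55.4)

11.0639 L
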